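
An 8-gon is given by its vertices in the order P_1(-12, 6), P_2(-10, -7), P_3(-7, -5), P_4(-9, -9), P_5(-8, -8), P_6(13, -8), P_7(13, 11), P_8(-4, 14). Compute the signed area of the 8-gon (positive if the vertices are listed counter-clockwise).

474

Σ = (144) + (1) + (18) + (0) + (168) + (247) + (226) + (144) = 948
Signed area = Σ/2 = 474 (positive ⇒ counter-clockwise traversal).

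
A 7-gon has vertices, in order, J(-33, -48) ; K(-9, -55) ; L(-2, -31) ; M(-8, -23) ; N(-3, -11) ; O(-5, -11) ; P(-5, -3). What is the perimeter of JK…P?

136

|JK| = √((24)² + (-7)²) = √625 = 25
|KL| = √((7)² + (24)²) = √625 = 25
|LM| = √((-6)² + (8)²) = √100 = 10
|MN| = √((5)² + (12)²) = √169 = 13
|NO| = √((-2)² + (0)²) = √4 = 2
|OP| = √((0)² + (8)²) = √64 = 8
|PJ| = √((-28)² + (-45)²) = √2809 = 53
Perimeter = 25 + 25 + 10 + 13 + 2 + 8 + 53 = 136.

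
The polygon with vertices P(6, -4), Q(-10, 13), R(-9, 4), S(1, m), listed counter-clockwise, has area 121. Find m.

-9

Write out the shoelace sum; only the two edges meeting at S involve m:
2·Area = [((-9)·m − 1·4) + (1·(-4) − 6·m)] + 115
       = -15·m + 107 = 242
⇒ m = -9.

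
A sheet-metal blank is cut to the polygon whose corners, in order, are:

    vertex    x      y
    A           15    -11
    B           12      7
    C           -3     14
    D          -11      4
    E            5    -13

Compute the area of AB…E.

Apply the shoelace formula: 2A = Σ (x_i·y_{i+1} − x_{i+1}·y_i), indices taken mod 5.
Cross-terms: 237, 189, 142, 123, 140  ⇒  Σ = 831
Area = |Σ|/2 = 415.5.

415.5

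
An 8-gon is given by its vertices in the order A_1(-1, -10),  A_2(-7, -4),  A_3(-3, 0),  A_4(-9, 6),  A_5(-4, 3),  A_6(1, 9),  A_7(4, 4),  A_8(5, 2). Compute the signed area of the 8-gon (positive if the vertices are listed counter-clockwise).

-115

Σ = (-66) + (-12) + (-18) + (-3) + (-39) + (-32) + (-12) + (-48) = -230
Signed area = Σ/2 = -115 (negative ⇒ clockwise traversal).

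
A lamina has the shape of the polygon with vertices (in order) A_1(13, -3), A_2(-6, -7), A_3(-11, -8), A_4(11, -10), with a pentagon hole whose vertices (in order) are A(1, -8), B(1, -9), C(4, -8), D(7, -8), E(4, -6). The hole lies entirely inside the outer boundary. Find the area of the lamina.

71

Outer boundary:
Σ = (-109) + (-29) + (198) + (97) = 157
Area = |Σ|/2 = 78.5.
Hole:
Cross-terms: -1, 28, 24, -10, -26  ⇒  Σ = 15
Area = |Σ|/2 = 7.5.
Net area = 78.5 − 7.5 = 71.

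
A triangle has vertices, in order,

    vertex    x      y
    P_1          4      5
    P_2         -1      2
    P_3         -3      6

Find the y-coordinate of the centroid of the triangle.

Apply Gauss's area formula. First the cross-terms c_i = x_i·y_{i+1} − x_{i+1}·y_i:
  13, 0, -39  ⇒  2A = -26, A = -13.
Then Σ (y_i + y_{i+1})·c_i = -338, so ȳ = -338 / (6·(-13)) = 13/3.

13/3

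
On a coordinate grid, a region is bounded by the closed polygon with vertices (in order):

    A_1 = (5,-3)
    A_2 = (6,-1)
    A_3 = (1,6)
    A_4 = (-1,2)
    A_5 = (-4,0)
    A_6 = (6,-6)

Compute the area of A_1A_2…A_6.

51

Cross-terms: 13, 37, 8, 8, 24, 12  ⇒  Σ = 102
Area = |Σ|/2 = 51.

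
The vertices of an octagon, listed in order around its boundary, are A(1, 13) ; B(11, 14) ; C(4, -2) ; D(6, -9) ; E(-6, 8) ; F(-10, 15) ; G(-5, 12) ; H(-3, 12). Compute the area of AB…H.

183.5

Cross-terms: -129, -78, -24, -6, -10, -45, -24, -51  ⇒  Σ = -367
Area = |Σ|/2 = 183.5.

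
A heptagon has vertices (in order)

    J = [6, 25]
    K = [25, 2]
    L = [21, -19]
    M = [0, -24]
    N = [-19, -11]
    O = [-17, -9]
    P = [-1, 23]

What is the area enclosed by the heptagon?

Σ = (-613) + (-517) + (-504) + (-456) + (-16) + (-400) + (-163) = -2669
Area = |Σ|/2 = 1334.5.

1334.5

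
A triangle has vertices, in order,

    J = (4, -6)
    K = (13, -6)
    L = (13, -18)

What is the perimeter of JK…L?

|JK| = √((9)² + (0)²) = √81 = 9
|KL| = √((0)² + (-12)²) = √144 = 12
|LJ| = √((-9)² + (12)²) = √225 = 15
Perimeter = 9 + 12 + 15 = 36.

36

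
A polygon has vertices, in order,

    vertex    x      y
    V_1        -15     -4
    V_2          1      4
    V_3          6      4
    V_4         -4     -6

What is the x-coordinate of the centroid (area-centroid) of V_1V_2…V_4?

Apply the surveyor's formula. First the cross-terms c_i = x_i·y_{i+1} − x_{i+1}·y_i:
  -56, -20, -20, -74  ⇒  2A = -170, A = -85.
Then Σ (x_i + x_{i+1})·c_i = 2010, so x̄ = 2010 / (6·(-85)) = -67/17.

-67/17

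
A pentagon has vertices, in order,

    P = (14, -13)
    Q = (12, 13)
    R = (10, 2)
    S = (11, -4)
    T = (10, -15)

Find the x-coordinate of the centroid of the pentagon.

Apply the shoelace (surveyor's) formula. First the cross-terms c_i = x_i·y_{i+1} − x_{i+1}·y_i:
  338, -106, -62, -125, 80  ⇒  2A = 125, A = 62.5.
Then Σ (x_i + x_{i+1})·c_i = 4449, so x̄ = 4449 / (6·62.5) = 11.864.

11.864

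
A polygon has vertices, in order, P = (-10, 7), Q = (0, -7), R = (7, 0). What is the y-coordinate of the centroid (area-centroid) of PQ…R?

0

Apply the shoelace formula. First the cross-terms c_i = x_i·y_{i+1} − x_{i+1}·y_i:
  70, 49, 49  ⇒  2A = 168, A = 84.
Then Σ (y_i + y_{i+1})·c_i = 0, so ȳ = 0 / (6·84) = 0.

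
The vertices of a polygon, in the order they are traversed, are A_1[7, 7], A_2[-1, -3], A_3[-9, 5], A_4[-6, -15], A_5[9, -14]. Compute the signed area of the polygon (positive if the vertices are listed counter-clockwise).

Cross-terms: -14, -32, 165, 219, 161  ⇒  Σ = 499
Signed area = Σ/2 = 249.5 (positive ⇒ counter-clockwise traversal).

249.5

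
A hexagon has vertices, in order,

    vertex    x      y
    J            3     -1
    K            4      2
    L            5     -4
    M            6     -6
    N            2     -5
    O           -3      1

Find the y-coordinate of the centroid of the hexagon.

Apply the shoelace (surveyor's) formula. First the cross-terms c_i = x_i·y_{i+1} − x_{i+1}·y_i:
  10, -26, -6, -18, -13, 0  ⇒  2A = -53, A = -26.5.
Then Σ (y_i + y_{i+1})·c_i = 372, so ȳ = 372 / (6·(-26.5)) = -124/53.

-124/53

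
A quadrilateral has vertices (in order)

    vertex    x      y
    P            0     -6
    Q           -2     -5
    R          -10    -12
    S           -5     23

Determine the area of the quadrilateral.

P→Q: (0)(-5) − (-2)(-6) = -12
Q→R: (-2)(-12) − (-10)(-5) = -26
R→S: (-10)(23) − (-5)(-12) = -290
S→P: (-5)(-6) − (0)(23) = 30
Σ = -298
Area = |Σ|/2 = 149.

149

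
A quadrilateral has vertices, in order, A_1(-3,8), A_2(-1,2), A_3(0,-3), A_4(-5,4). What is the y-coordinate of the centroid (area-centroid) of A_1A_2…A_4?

167/57

Apply the surveyor's formula. First the cross-terms c_i = x_i·y_{i+1} − x_{i+1}·y_i:
  2, 3, -15, -28  ⇒  2A = -38, A = -19.
Then Σ (y_i + y_{i+1})·c_i = -334, so ȳ = -334 / (6·(-19)) = 167/57.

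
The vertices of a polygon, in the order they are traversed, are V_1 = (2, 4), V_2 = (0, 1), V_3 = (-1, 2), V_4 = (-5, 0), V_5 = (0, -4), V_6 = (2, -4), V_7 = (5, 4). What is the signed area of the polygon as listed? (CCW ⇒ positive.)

Apply the shoelace (surveyor's) formula: 2A = Σ (x_i·y_{i+1} − x_{i+1}·y_i), indices taken mod 7.
V_1→V_2: (2)(1) − (0)(4) = 2
V_2→V_3: (0)(2) − (-1)(1) = 1
V_3→V_4: (-1)(0) − (-5)(2) = 10
V_4→V_5: (-5)(-4) − (0)(0) = 20
V_5→V_6: (0)(-4) − (2)(-4) = 8
V_6→V_7: (2)(4) − (5)(-4) = 28
V_7→V_1: (5)(4) − (2)(4) = 12
Σ = 81
Signed area = Σ/2 = 40.5 (positive ⇒ counter-clockwise traversal).

40.5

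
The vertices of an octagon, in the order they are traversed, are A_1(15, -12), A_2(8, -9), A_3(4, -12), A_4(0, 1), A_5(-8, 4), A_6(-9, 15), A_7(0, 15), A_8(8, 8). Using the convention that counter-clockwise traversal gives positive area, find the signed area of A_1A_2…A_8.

Cross-terms: -39, -60, 4, 8, -84, -135, -120, -216  ⇒  Σ = -642
Signed area = Σ/2 = -321 (negative ⇒ clockwise traversal).

-321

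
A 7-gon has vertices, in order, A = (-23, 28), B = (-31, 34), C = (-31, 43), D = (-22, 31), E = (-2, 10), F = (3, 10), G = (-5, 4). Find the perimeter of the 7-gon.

108

|AB| = √((-8)² + (6)²) = √100 = 10
|BC| = √((0)² + (9)²) = √81 = 9
|CD| = √((9)² + (-12)²) = √225 = 15
|DE| = √((20)² + (-21)²) = √841 = 29
|EF| = √((5)² + (0)²) = √25 = 5
|FG| = √((-8)² + (-6)²) = √100 = 10
|GA| = √((-18)² + (24)²) = √900 = 30
Perimeter = 10 + 9 + 15 + 29 + 5 + 10 + 30 = 108.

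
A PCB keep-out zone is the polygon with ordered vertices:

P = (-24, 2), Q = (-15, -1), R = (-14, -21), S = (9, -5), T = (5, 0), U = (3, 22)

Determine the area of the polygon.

Apply the surveyor's formula: 2A = Σ (x_i·y_{i+1} − x_{i+1}·y_i), indices taken mod 6.
Σ = (54) + (301) + (259) + (25) + (110) + (534) = 1283
Area = |Σ|/2 = 641.5.

641.5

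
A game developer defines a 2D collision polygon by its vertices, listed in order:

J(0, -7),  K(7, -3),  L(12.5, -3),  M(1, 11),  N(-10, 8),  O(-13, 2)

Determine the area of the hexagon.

Apply Gauss's area formula: 2A = Σ (x_i·y_{i+1} − x_{i+1}·y_i), indices taken mod 6.
J→K: (0)(-3) − (7)(-7) = 49
K→L: (7)(-3) − (12.5)(-3) = 16.5
L→M: (12.5)(11) − (1)(-3) = 140.5
M→N: (1)(8) − (-10)(11) = 118
N→O: (-10)(2) − (-13)(8) = 84
O→J: (-13)(-7) − (0)(2) = 91
Σ = 499
Area = |Σ|/2 = 249.5.

249.5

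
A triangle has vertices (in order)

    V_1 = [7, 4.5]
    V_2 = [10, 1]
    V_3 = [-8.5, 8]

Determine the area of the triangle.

Apply the shoelace (surveyor's) formula: 2A = Σ (x_i·y_{i+1} − x_{i+1}·y_i), indices taken mod 3.
Cross-terms: -38, 88.5, -94.25  ⇒  Σ = -43.75
Area = |Σ|/2 = 21.875.

21.875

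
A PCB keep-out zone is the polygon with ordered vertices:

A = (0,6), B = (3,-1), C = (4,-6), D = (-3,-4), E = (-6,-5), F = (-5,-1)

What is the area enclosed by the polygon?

Σ = (-18) + (-14) + (-34) + (-9) + (-19) + (-30) = -124
Area = |Σ|/2 = 62.

62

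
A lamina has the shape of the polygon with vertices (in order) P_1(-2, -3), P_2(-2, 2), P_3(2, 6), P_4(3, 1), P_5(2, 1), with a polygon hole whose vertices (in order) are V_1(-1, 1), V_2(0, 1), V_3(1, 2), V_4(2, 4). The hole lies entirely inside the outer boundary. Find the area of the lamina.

20.5

Outer boundary:
Apply the surveyor's formula: 2A = Σ (x_i·y_{i+1} − x_{i+1}·y_i), indices taken mod 5.
P_1→P_2: (-2)(2) − (-2)(-3) = -10
P_2→P_3: (-2)(6) − (2)(2) = -16
P_3→P_4: (2)(1) − (3)(6) = -16
P_4→P_5: (3)(1) − (2)(1) = 1
P_5→P_1: (2)(-3) − (-2)(1) = -4
Σ = -45
Area = |Σ|/2 = 22.5.
Hole:
Apply Gauss's area formula: 2A = Σ (x_i·y_{i+1} − x_{i+1}·y_i), indices taken mod 4.
V_1→V_2: (-1)(1) − (0)(1) = -1
V_2→V_3: (0)(2) − (1)(1) = -1
V_3→V_4: (1)(4) − (2)(2) = 0
V_4→V_1: (2)(1) − (-1)(4) = 6
Σ = 4
Area = |Σ|/2 = 2.
Net area = 22.5 − 2 = 20.5.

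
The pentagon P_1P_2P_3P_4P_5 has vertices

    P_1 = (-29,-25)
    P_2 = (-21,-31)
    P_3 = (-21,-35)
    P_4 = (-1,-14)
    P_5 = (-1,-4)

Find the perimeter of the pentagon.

|P_1P_2| = √((8)² + (-6)²) = √100 = 10
|P_2P_3| = √((0)² + (-4)²) = √16 = 4
|P_3P_4| = √((20)² + (21)²) = √841 = 29
|P_4P_5| = √((0)² + (10)²) = √100 = 10
|P_5P_1| = √((-28)² + (-21)²) = √1225 = 35
Perimeter = 10 + 4 + 29 + 10 + 35 = 88.

88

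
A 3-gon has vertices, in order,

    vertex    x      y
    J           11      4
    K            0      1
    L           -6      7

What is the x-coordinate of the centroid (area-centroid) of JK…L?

Apply Gauss's area formula. First the cross-terms c_i = x_i·y_{i+1} − x_{i+1}·y_i:
  11, 6, -101  ⇒  2A = -84, A = -42.
Then Σ (x_i + x_{i+1})·c_i = -420, so x̄ = -420 / (6·(-42)) = 5/3.

5/3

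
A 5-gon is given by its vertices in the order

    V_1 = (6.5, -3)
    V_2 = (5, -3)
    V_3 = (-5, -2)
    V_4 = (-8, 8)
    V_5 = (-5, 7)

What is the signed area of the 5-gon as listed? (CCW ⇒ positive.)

-66

Apply the shoelace (surveyor's) formula: 2A = Σ (x_i·y_{i+1} − x_{i+1}·y_i), indices taken mod 5.
Σ = (-4.5) + (-25) + (-56) + (-16) + (-30.5) = -132
Signed area = Σ/2 = -66 (negative ⇒ clockwise traversal).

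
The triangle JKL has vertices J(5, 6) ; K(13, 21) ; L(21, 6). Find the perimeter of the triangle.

|JK| = √((8)² + (15)²) = √289 = 17
|KL| = √((8)² + (-15)²) = √289 = 17
|LJ| = √((-16)² + (0)²) = √256 = 16
Perimeter = 17 + 17 + 16 = 50.

50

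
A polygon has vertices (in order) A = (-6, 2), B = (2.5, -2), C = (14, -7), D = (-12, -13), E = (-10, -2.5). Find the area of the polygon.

Apply the shoelace (surveyor's) formula: 2A = Σ (x_i·y_{i+1} − x_{i+1}·y_i), indices taken mod 5.
Σ = (7) + (10.5) + (-266) + (-100) + (-35) = -383.5
Area = |Σ|/2 = 191.75.

191.75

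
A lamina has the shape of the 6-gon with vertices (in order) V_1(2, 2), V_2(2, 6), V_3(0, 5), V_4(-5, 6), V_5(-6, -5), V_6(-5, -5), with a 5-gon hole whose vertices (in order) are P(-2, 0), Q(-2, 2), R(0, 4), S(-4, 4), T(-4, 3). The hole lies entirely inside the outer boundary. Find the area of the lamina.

47.5

Outer boundary:
Apply the shoelace formula: 2A = Σ (x_i·y_{i+1} − x_{i+1}·y_i), indices taken mod 6.
Σ = (8) + (10) + (25) + (61) + (5) + (0) = 109
Area = |Σ|/2 = 54.5.
Hole:
P→Q: (-2)(2) − (-2)(0) = -4
Q→R: (-2)(4) − (0)(2) = -8
R→S: (0)(4) − (-4)(4) = 16
S→T: (-4)(3) − (-4)(4) = 4
T→P: (-4)(0) − (-2)(3) = 6
Σ = 14
Area = |Σ|/2 = 7.
Net area = 54.5 − 7 = 47.5.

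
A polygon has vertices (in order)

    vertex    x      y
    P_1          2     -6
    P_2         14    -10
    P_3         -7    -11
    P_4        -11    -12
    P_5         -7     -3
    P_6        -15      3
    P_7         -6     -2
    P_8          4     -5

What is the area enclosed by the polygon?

Cross-terms: 64, -224, -37, -51, -66, 48, 38, -14  ⇒  Σ = -242
Area = |Σ|/2 = 121.

121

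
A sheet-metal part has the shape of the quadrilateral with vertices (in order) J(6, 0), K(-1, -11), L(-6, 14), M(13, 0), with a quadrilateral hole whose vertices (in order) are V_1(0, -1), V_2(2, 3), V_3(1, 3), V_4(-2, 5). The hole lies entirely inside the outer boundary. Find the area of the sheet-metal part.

155

Outer boundary:
Σ = (-66) + (-80) + (-182) + (0) = -328
Area = |Σ|/2 = 164.
Hole:
Σ = (2) + (3) + (11) + (2) = 18
Area = |Σ|/2 = 9.
Net area = 164 − 9 = 155.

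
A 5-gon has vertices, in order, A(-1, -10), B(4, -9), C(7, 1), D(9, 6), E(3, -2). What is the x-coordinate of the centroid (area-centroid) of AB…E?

Apply the shoelace formula. First the cross-terms c_i = x_i·y_{i+1} − x_{i+1}·y_i:
  49, 67, 33, -36, -32  ⇒  2A = 81, A = 40.5.
Then Σ (x_i + x_{i+1})·c_i = 916, so x̄ = 916 / (6·40.5) = 916/243.

916/243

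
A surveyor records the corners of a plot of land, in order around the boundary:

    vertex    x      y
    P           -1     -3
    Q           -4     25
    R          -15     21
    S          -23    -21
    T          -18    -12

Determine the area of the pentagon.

Σ = (-37) + (291) + (798) + (-102) + (42) = 992
Area = |Σ|/2 = 496.

496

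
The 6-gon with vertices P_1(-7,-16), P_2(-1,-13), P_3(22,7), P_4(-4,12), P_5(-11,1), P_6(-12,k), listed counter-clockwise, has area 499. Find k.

-5

Write out the shoelace sum; only the two edges meeting at P_6 involve k:
2·Area = [((-11)·k − (-12)·1) + ((-12)·(-16) − (-7)·k)] + 774
       = -4·k + 978 = 998
⇒ k = -5.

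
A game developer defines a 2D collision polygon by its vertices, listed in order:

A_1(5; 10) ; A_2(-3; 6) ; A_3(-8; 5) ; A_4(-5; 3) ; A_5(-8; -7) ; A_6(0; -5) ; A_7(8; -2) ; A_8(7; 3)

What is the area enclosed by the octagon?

163

Apply the shoelace formula: 2A = Σ (x_i·y_{i+1} − x_{i+1}·y_i), indices taken mod 8.
Σ = (60) + (33) + (1) + (59) + (40) + (40) + (38) + (55) = 326
Area = |Σ|/2 = 163.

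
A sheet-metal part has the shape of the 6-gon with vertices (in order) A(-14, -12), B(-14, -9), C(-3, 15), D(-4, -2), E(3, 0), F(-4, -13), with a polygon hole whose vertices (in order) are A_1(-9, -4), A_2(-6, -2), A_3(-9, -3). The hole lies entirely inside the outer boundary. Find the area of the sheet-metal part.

188.5

Outer boundary:
Σ = (-42) + (-237) + (66) + (6) + (-39) + (-134) = -380
Area = |Σ|/2 = 190.
Hole:
Apply the surveyor's formula: 2A = Σ (x_i·y_{i+1} − x_{i+1}·y_i), indices taken mod 3.
Cross-terms: -6, 0, 9  ⇒  Σ = 3
Area = |Σ|/2 = 1.5.
Net area = 190 − 1.5 = 188.5.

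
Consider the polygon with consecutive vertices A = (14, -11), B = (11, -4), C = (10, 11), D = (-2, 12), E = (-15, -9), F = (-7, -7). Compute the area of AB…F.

Apply the shoelace (surveyor's) formula: 2A = Σ (x_i·y_{i+1} − x_{i+1}·y_i), indices taken mod 6.
Σ = (65) + (161) + (142) + (198) + (42) + (175) = 783
Area = |Σ|/2 = 391.5.

391.5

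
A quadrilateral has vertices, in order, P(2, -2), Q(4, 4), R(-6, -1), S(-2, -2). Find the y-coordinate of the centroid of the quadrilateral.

5/27

Apply the shoelace (surveyor's) formula. First the cross-terms c_i = x_i·y_{i+1} − x_{i+1}·y_i:
  16, 20, 10, 8  ⇒  2A = 54, A = 27.
Then Σ (y_i + y_{i+1})·c_i = 30, so ȳ = 30 / (6·27) = 5/27.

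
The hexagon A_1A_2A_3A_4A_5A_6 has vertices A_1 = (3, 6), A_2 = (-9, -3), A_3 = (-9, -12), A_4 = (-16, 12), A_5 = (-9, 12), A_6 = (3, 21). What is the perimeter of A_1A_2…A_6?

86

|A_1A_2| = √((-12)² + (-9)²) = √225 = 15
|A_2A_3| = √((0)² + (-9)²) = √81 = 9
|A_3A_4| = √((-7)² + (24)²) = √625 = 25
|A_4A_5| = √((7)² + (0)²) = √49 = 7
|A_5A_6| = √((12)² + (9)²) = √225 = 15
|A_6A_1| = √((0)² + (-15)²) = √225 = 15
Perimeter = 15 + 9 + 25 + 7 + 15 + 15 = 86.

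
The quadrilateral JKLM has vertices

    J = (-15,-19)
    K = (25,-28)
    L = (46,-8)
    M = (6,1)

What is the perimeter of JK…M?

|JK| = √((40)² + (-9)²) = √1681 = 41
|KL| = √((21)² + (20)²) = √841 = 29
|LM| = √((-40)² + (9)²) = √1681 = 41
|MJ| = √((-21)² + (-20)²) = √841 = 29
Perimeter = 41 + 29 + 41 + 29 = 140.

140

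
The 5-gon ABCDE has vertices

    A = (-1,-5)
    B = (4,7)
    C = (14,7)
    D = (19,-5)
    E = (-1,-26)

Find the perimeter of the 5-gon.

|AB| = √((5)² + (12)²) = √169 = 13
|BC| = √((10)² + (0)²) = √100 = 10
|CD| = √((5)² + (-12)²) = √169 = 13
|DE| = √((-20)² + (-21)²) = √841 = 29
|EA| = √((0)² + (21)²) = √441 = 21
Perimeter = 13 + 10 + 13 + 29 + 21 = 86.

86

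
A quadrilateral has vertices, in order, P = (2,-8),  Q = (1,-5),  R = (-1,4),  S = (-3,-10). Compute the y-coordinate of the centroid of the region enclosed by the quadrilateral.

Apply the surveyor's formula. First the cross-terms c_i = x_i·y_{i+1} − x_{i+1}·y_i:
  -2, -1, 22, 44  ⇒  2A = 63, A = 31.5.
Then Σ (y_i + y_{i+1})·c_i = -897, so ȳ = -897 / (6·31.5) = -299/63.

-299/63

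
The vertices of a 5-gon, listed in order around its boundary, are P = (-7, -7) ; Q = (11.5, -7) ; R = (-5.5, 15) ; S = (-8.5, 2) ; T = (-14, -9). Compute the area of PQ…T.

259.75

Apply Gauss's area formula: 2A = Σ (x_i·y_{i+1} − x_{i+1}·y_i), indices taken mod 5.
Σ = (129.5) + (134) + (116.5) + (104.5) + (35) = 519.5
Area = |Σ|/2 = 259.75.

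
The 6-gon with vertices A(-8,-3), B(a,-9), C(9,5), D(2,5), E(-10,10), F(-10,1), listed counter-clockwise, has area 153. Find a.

-10

Write out the shoelace sum; only the two edges meeting at B involve a:
2·Area = [((-8)·(-9) − a·(-3)) + (a·5 − 9·(-9))] + 233
       = 8·a + 386 = 306
⇒ a = -10.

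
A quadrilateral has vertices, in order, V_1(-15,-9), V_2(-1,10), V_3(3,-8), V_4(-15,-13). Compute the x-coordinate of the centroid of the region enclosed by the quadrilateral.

Apply the shoelace (surveyor's) formula. First the cross-terms c_i = x_i·y_{i+1} − x_{i+1}·y_i:
  -159, -22, -159, -60  ⇒  2A = -400, A = -200.
Then Σ (x_i + x_{i+1})·c_i = 6208, so x̄ = 6208 / (6·(-200)) = -388/75.

-388/75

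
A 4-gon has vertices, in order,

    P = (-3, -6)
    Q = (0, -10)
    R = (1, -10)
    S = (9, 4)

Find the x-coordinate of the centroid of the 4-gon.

152/69

Apply Gauss's area formula. First the cross-terms c_i = x_i·y_{i+1} − x_{i+1}·y_i:
  30, 10, 94, -42  ⇒  2A = 92, A = 46.
Then Σ (x_i + x_{i+1})·c_i = 608, so x̄ = 608 / (6·46) = 152/69.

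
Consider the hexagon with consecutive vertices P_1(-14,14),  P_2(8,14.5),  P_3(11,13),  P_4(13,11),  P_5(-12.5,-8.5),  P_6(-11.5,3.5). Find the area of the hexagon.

322.5

Cross-terms: -315, -55.5, -48, 27, -141.5, -112  ⇒  Σ = -645
Area = |Σ|/2 = 322.5.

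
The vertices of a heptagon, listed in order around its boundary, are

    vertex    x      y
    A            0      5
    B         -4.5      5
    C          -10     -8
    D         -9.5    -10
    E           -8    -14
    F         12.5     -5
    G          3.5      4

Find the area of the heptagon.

A→B: (0)(5) − (-4.5)(5) = 22.5
B→C: (-4.5)(-8) − (-10)(5) = 86
C→D: (-10)(-10) − (-9.5)(-8) = 24
D→E: (-9.5)(-14) − (-8)(-10) = 53
E→F: (-8)(-5) − (12.5)(-14) = 215
F→G: (12.5)(4) − (3.5)(-5) = 67.5
G→A: (3.5)(5) − (0)(4) = 17.5
Σ = 485.5
Area = |Σ|/2 = 242.75.

242.75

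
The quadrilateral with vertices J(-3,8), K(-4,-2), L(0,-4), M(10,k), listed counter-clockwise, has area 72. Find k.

-10

The doubled signed area Σ (x_i y_{i+1} − x_{i+1} y_i) is linear in k.
With k=0 it equals 174; the coefficient of k is 3 (from the two edges through M).
So 3·k + 174 = 2·72 = 144 ⇒ k = -10.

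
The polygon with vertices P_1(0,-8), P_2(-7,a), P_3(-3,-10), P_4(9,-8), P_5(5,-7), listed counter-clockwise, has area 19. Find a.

-9

The doubled signed area Σ (x_i y_{i+1} − x_{i+1} y_i) is linear in a.
With a=0 it equals 65; the coefficient of a is 3 (from the two edges through P_2).
So 3·a + 65 = 2·19 = 38 ⇒ a = -9.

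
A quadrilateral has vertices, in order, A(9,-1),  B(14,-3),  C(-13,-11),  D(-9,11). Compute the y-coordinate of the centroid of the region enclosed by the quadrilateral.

Apply the shoelace (surveyor's) formula. First the cross-terms c_i = x_i·y_{i+1} − x_{i+1}·y_i:
  -13, -193, -242, -90  ⇒  2A = -538, A = -269.
Then Σ (y_i + y_{i+1})·c_i = 1854, so ȳ = 1854 / (6·(-269)) = -309/269.

-309/269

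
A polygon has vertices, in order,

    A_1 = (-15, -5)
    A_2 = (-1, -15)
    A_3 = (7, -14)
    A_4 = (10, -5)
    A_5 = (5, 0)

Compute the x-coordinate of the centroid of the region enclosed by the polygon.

Apply the shoelace formula. First the cross-terms c_i = x_i·y_{i+1} − x_{i+1}·y_i:
  220, 119, 105, 25, -25  ⇒  2A = 444, A = 222.
Then Σ (x_i + x_{i+1})·c_i = -396, so x̄ = -396 / (6·222) = -11/37.

-11/37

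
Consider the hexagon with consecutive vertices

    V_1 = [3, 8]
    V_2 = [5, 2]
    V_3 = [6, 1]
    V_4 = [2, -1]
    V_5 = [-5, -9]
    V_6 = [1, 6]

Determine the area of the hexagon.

51.5

Cross-terms: -34, -7, -8, -23, -21, -10  ⇒  Σ = -103
Area = |Σ|/2 = 51.5.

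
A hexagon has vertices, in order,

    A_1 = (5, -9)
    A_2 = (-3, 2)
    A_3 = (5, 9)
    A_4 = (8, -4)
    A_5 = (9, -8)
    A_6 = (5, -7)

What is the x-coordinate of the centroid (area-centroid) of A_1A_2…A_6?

Apply the surveyor's formula. First the cross-terms c_i = x_i·y_{i+1} − x_{i+1}·y_i:
  -17, -37, -92, -28, -23, -10  ⇒  2A = -207, A = -103.5.
Then Σ (x_i + x_{i+1})·c_i = -2202, so x̄ = -2202 / (6·(-103.5)) = 734/207.

734/207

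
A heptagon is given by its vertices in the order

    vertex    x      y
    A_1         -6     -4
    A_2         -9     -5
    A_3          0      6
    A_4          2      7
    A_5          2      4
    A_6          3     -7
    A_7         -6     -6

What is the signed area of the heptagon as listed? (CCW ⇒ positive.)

Apply Gauss's area formula: 2A = Σ (x_i·y_{i+1} − x_{i+1}·y_i), indices taken mod 7.
Σ = (-6) + (-54) + (-12) + (-6) + (-26) + (-60) + (-12) = -176
Signed area = Σ/2 = -88 (negative ⇒ clockwise traversal).

-88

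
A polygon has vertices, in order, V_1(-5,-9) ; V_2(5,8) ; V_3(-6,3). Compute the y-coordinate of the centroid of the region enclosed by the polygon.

2/3

Apply the shoelace formula. First the cross-terms c_i = x_i·y_{i+1} − x_{i+1}·y_i:
  5, 63, 69  ⇒  2A = 137, A = 68.5.
Then Σ (y_i + y_{i+1})·c_i = 274, so ȳ = 274 / (6·68.5) = 2/3.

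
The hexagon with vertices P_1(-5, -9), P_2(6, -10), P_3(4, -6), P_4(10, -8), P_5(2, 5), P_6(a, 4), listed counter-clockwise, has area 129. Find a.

Write out the shoelace sum; only the two edges meeting at P_6 involve a:
2·Area = [(2·4 − a·5) + (a·(-9) − (-5)·4)] + 202
       = -14·a + 230 = 258
⇒ a = -2.

-2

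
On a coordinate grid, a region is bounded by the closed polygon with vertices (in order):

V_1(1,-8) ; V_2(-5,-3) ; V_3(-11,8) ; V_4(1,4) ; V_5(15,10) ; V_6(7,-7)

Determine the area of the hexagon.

Cross-terms: -43, -73, -52, -50, -175, -49  ⇒  Σ = -442
Area = |Σ|/2 = 221.

221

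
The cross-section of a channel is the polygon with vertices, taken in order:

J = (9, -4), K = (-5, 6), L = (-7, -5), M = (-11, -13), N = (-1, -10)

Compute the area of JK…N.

Apply the surveyor's formula: 2A = Σ (x_i·y_{i+1} − x_{i+1}·y_i), indices taken mod 5.
Σ = (34) + (67) + (36) + (97) + (94) = 328
Area = |Σ|/2 = 164.

164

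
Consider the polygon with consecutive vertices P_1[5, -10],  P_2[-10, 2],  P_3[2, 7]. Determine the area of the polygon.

Apply Gauss's area formula: 2A = Σ (x_i·y_{i+1} − x_{i+1}·y_i), indices taken mod 3.
Cross-terms: -90, -74, -55  ⇒  Σ = -219
Area = |Σ|/2 = 109.5.

109.5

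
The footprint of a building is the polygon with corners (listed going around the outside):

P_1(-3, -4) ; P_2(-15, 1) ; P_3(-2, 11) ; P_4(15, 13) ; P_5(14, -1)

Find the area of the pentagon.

336.5

Apply the surveyor's formula: 2A = Σ (x_i·y_{i+1} − x_{i+1}·y_i), indices taken mod 5.
P_1→P_2: (-3)(1) − (-15)(-4) = -63
P_2→P_3: (-15)(11) − (-2)(1) = -163
P_3→P_4: (-2)(13) − (15)(11) = -191
P_4→P_5: (15)(-1) − (14)(13) = -197
P_5→P_1: (14)(-4) − (-3)(-1) = -59
Σ = -673
Area = |Σ|/2 = 336.5.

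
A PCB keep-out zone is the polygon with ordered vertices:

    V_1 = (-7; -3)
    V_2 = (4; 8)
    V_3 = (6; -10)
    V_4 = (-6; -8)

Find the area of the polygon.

139

Apply the shoelace (surveyor's) formula: 2A = Σ (x_i·y_{i+1} − x_{i+1}·y_i), indices taken mod 4.
Σ = (-44) + (-88) + (-108) + (-38) = -278
Area = |Σ|/2 = 139.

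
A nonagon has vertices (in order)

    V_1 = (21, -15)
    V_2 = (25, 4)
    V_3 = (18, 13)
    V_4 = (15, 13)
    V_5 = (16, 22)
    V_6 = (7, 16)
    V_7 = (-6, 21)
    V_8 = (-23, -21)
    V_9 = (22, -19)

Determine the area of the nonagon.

Apply the surveyor's formula: 2A = Σ (x_i·y_{i+1} − x_{i+1}·y_i), indices taken mod 9.
V_1→V_2: (21)(4) − (25)(-15) = 459
V_2→V_3: (25)(13) − (18)(4) = 253
V_3→V_4: (18)(13) − (15)(13) = 39
V_4→V_5: (15)(22) − (16)(13) = 122
V_5→V_6: (16)(16) − (7)(22) = 102
V_6→V_7: (7)(21) − (-6)(16) = 243
V_7→V_8: (-6)(-21) − (-23)(21) = 609
V_8→V_9: (-23)(-19) − (22)(-21) = 899
V_9→V_1: (22)(-15) − (21)(-19) = 69
Σ = 2795
Area = |Σ|/2 = 1397.5.

1397.5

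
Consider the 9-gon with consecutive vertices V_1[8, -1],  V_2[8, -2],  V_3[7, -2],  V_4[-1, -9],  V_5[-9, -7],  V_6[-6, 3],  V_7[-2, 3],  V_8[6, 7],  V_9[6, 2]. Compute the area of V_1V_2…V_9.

157

Apply the shoelace formula: 2A = Σ (x_i·y_{i+1} − x_{i+1}·y_i), indices taken mod 9.
Cross-terms: -8, -2, -65, -74, -69, -12, -32, -30, -22  ⇒  Σ = -314
Area = |Σ|/2 = 157.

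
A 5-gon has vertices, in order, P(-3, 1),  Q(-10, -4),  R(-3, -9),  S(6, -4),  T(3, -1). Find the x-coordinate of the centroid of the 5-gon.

Apply the shoelace formula. First the cross-terms c_i = x_i·y_{i+1} − x_{i+1}·y_i:
  22, 78, 66, 6, 0  ⇒  2A = 172, A = 86.
Then Σ (x_i + x_{i+1})·c_i = -1048, so x̄ = -1048 / (6·86) = -262/129.

-262/129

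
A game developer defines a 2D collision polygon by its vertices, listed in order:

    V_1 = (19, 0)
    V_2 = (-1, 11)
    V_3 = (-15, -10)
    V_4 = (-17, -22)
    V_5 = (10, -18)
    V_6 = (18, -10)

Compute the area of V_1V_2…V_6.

V_1→V_2: (19)(11) − (-1)(0) = 209
V_2→V_3: (-1)(-10) − (-15)(11) = 175
V_3→V_4: (-15)(-22) − (-17)(-10) = 160
V_4→V_5: (-17)(-18) − (10)(-22) = 526
V_5→V_6: (10)(-10) − (18)(-18) = 224
V_6→V_1: (18)(0) − (19)(-10) = 190
Σ = 1484
Area = |Σ|/2 = 742.

742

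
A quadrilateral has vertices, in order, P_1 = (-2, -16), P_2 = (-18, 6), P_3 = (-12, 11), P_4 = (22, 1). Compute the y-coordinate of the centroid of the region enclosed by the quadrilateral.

Apply the shoelace formula. First the cross-terms c_i = x_i·y_{i+1} − x_{i+1}·y_i:
  -300, -126, -254, -350  ⇒  2A = -1030, A = -515.
Then Σ (y_i + y_{i+1})·c_i = 3060, so ȳ = 3060 / (6·(-515)) = -102/103.

-102/103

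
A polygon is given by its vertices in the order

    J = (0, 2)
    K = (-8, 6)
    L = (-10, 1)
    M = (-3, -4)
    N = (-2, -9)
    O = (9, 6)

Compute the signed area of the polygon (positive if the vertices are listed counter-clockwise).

Cross-terms: 16, 52, 43, 19, 69, 18  ⇒  Σ = 217
Signed area = Σ/2 = 108.5 (positive ⇒ counter-clockwise traversal).

108.5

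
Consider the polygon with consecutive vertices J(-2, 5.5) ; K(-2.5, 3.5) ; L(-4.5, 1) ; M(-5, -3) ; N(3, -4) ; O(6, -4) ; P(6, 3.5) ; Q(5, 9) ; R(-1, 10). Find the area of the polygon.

117.25

Apply Gauss's area formula: 2A = Σ (x_i·y_{i+1} − x_{i+1}·y_i), indices taken mod 9.
J→K: (-2)(3.5) − (-2.5)(5.5) = 6.75
K→L: (-2.5)(1) − (-4.5)(3.5) = 13.25
L→M: (-4.5)(-3) − (-5)(1) = 18.5
M→N: (-5)(-4) − (3)(-3) = 29
N→O: (3)(-4) − (6)(-4) = 12
O→P: (6)(3.5) − (6)(-4) = 45
P→Q: (6)(9) − (5)(3.5) = 36.5
Q→R: (5)(10) − (-1)(9) = 59
R→J: (-1)(5.5) − (-2)(10) = 14.5
Σ = 234.5
Area = |Σ|/2 = 117.25.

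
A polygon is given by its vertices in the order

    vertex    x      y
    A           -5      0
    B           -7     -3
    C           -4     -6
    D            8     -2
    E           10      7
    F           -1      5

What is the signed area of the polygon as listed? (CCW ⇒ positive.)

Cross-terms: 15, 30, 56, 76, 57, 25  ⇒  Σ = 259
Signed area = Σ/2 = 129.5 (positive ⇒ counter-clockwise traversal).

129.5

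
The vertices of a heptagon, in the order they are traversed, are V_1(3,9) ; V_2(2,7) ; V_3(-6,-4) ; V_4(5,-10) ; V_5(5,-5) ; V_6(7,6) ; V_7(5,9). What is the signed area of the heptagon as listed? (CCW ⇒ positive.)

Apply Gauss's area formula: 2A = Σ (x_i·y_{i+1} − x_{i+1}·y_i), indices taken mod 7.
Cross-terms: 3, 34, 80, 25, 65, 33, 18  ⇒  Σ = 258
Signed area = Σ/2 = 129 (positive ⇒ counter-clockwise traversal).

129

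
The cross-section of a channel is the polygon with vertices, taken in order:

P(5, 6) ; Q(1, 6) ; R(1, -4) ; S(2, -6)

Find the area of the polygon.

29

Apply the shoelace (surveyor's) formula: 2A = Σ (x_i·y_{i+1} − x_{i+1}·y_i), indices taken mod 4.
Σ = (24) + (-10) + (2) + (42) = 58
Area = |Σ|/2 = 29.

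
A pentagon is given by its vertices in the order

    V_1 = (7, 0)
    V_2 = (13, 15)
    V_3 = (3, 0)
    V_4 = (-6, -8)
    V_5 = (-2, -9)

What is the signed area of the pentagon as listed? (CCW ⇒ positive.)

Apply Gauss's area formula: 2A = Σ (x_i·y_{i+1} − x_{i+1}·y_i), indices taken mod 5.
Σ = (105) + (-45) + (-24) + (38) + (63) = 137
Signed area = Σ/2 = 68.5 (positive ⇒ counter-clockwise traversal).

68.5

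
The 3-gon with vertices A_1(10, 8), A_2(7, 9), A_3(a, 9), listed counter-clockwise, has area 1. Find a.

5

Write out the shoelace sum; only the two edges meeting at A_3 involve a:
2·Area = [(7·9 − a·9) + (a·8 − 10·9)] + 34
       = -1·a + 7 = 2
⇒ a = 5.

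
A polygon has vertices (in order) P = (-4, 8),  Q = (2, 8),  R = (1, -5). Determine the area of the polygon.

Apply Gauss's area formula: 2A = Σ (x_i·y_{i+1} − x_{i+1}·y_i), indices taken mod 3.
Σ = (-48) + (-18) + (-12) = -78
Area = |Σ|/2 = 39.

39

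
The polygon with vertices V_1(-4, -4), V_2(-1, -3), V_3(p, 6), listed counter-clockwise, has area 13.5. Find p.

Write out the shoelace sum; only the two edges meeting at V_3 involve p:
2·Area = [((-1)·6 − p·(-3)) + (p·(-4) − (-4)·6)] + 8
       = -1·p + 26 = 27
⇒ p = -1.

-1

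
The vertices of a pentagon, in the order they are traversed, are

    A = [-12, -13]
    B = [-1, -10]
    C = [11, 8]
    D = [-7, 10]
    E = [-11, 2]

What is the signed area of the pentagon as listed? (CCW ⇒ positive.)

Cross-terms: 107, 102, 166, 96, 167  ⇒  Σ = 638
Signed area = Σ/2 = 319 (positive ⇒ counter-clockwise traversal).

319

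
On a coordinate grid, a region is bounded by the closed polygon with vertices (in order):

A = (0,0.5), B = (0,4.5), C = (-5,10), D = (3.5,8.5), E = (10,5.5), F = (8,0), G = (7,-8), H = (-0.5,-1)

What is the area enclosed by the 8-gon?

120

Apply the shoelace formula: 2A = Σ (x_i·y_{i+1} − x_{i+1}·y_i), indices taken mod 8.
Σ = (0) + (22.5) + (-77.5) + (-65.75) + (-44) + (-64) + (-11) + (-0.25) = -240
Area = |Σ|/2 = 120.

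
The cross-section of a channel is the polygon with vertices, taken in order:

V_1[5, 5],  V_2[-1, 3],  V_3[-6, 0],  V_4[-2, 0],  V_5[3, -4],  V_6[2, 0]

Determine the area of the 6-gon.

Cross-terms: 20, 18, 0, 8, 8, 10  ⇒  Σ = 64
Area = |Σ|/2 = 32.

32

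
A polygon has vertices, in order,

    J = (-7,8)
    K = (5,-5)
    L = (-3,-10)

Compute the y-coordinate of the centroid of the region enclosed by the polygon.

-7/3

Apply the shoelace (surveyor's) formula. First the cross-terms c_i = x_i·y_{i+1} − x_{i+1}·y_i:
  -5, -65, -94  ⇒  2A = -164, A = -82.
Then Σ (y_i + y_{i+1})·c_i = 1148, so ȳ = 1148 / (6·(-82)) = -7/3.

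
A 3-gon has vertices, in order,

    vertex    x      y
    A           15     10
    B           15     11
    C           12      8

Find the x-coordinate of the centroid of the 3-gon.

Apply the shoelace formula. First the cross-terms c_i = x_i·y_{i+1} − x_{i+1}·y_i:
  15, -12, 0  ⇒  2A = 3, A = 1.5.
Then Σ (x_i + x_{i+1})·c_i = 126, so x̄ = 126 / (6·1.5) = 14.

14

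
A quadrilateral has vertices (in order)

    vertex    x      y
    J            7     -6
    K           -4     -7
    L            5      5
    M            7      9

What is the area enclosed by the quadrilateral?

Apply the shoelace formula: 2A = Σ (x_i·y_{i+1} − x_{i+1}·y_i), indices taken mod 4.
Σ = (-73) + (15) + (10) + (-105) = -153
Area = |Σ|/2 = 76.5.

76.5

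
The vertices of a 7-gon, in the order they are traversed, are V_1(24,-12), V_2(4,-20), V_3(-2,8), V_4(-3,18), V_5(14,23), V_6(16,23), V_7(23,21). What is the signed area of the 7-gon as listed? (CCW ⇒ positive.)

Apply the shoelace formula: 2A = Σ (x_i·y_{i+1} − x_{i+1}·y_i), indices taken mod 7.
Σ = (-432) + (-8) + (-12) + (-321) + (-46) + (-193) + (-780) = -1792
Signed area = Σ/2 = -896 (negative ⇒ clockwise traversal).

-896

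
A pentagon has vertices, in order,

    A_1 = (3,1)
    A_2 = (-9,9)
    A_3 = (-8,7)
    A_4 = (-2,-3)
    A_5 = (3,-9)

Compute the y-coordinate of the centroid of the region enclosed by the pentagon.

23/105

Apply the shoelace (surveyor's) formula. First the cross-terms c_i = x_i·y_{i+1} − x_{i+1}·y_i:
  36, 9, 38, 27, 30  ⇒  2A = 140, A = 70.
Then Σ (y_i + y_{i+1})·c_i = 92, so ȳ = 92 / (6·70) = 23/105.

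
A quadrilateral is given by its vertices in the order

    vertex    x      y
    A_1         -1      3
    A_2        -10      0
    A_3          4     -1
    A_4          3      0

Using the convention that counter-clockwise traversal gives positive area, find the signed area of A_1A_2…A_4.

Cross-terms: 30, 10, 3, 9  ⇒  Σ = 52
Signed area = Σ/2 = 26 (positive ⇒ counter-clockwise traversal).

26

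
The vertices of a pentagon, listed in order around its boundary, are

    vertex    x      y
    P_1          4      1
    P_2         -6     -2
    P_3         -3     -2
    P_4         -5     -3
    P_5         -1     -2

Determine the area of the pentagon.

8.5

Apply the surveyor's formula: 2A = Σ (x_i·y_{i+1} − x_{i+1}·y_i), indices taken mod 5.
Σ = (-2) + (6) + (-1) + (7) + (7) = 17
Area = |Σ|/2 = 8.5.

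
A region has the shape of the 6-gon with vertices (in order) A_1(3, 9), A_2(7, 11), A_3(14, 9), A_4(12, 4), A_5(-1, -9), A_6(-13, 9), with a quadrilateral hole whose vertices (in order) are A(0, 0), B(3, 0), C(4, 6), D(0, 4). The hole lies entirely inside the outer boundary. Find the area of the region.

256.5

Outer boundary:
Σ = (-30) + (-91) + (-52) + (-104) + (-126) + (-144) = -547
Area = |Σ|/2 = 273.5.
Hole:
Apply Gauss's area formula: 2A = Σ (x_i·y_{i+1} − x_{i+1}·y_i), indices taken mod 4.
Σ = (0) + (18) + (16) + (0) = 34
Area = |Σ|/2 = 17.
Net area = 273.5 − 17 = 256.5.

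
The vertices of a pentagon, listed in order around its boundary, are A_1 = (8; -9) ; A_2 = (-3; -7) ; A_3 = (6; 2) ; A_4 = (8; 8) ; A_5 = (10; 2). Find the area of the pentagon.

92.5

Apply the shoelace (surveyor's) formula: 2A = Σ (x_i·y_{i+1} − x_{i+1}·y_i), indices taken mod 5.
Cross-terms: -83, 36, 32, -64, -106  ⇒  Σ = -185
Area = |Σ|/2 = 92.5.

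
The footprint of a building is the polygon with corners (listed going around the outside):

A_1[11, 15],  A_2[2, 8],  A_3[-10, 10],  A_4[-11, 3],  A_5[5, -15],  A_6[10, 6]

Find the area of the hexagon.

Apply the surveyor's formula: 2A = Σ (x_i·y_{i+1} − x_{i+1}·y_i), indices taken mod 6.
Cross-terms: 58, 100, 80, 150, 180, 84  ⇒  Σ = 652
Area = |Σ|/2 = 326.

326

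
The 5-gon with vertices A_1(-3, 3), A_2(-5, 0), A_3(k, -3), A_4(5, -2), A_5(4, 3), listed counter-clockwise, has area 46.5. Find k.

-2

The doubled signed area Σ (x_i y_{i+1} − x_{i+1} y_i) is linear in k.
With k=0 it equals 89; the coefficient of k is -2 (from the two edges through A_3).
So -2·k + 89 = 2·46.5 = 93 ⇒ k = -2.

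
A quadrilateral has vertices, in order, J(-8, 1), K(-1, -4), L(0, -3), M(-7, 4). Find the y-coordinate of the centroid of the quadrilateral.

Apply the shoelace formula. First the cross-terms c_i = x_i·y_{i+1} − x_{i+1}·y_i:
  33, 3, -21, 25  ⇒  2A = 40, A = 20.
Then Σ (y_i + y_{i+1})·c_i = -16, so ȳ = -16 / (6·20) = -2/15.

-2/15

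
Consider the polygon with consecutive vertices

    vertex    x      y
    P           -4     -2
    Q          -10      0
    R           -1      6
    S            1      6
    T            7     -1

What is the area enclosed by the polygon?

Apply the shoelace formula: 2A = Σ (x_i·y_{i+1} − x_{i+1}·y_i), indices taken mod 5.
Σ = (-20) + (-60) + (-12) + (-43) + (-18) = -153
Area = |Σ|/2 = 76.5.

76.5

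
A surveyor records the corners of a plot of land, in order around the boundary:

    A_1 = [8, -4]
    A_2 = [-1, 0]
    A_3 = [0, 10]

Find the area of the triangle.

47

Σ = (-4) + (-10) + (-80) = -94
Area = |Σ|/2 = 47.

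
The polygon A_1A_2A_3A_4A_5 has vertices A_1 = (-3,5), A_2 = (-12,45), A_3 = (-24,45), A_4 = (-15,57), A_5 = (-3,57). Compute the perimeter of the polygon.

132

|A_1A_2| = √((-9)² + (40)²) = √1681 = 41
|A_2A_3| = √((-12)² + (0)²) = √144 = 12
|A_3A_4| = √((9)² + (12)²) = √225 = 15
|A_4A_5| = √((12)² + (0)²) = √144 = 12
|A_5A_1| = √((0)² + (-52)²) = √2704 = 52
Perimeter = 41 + 12 + 15 + 12 + 52 = 132.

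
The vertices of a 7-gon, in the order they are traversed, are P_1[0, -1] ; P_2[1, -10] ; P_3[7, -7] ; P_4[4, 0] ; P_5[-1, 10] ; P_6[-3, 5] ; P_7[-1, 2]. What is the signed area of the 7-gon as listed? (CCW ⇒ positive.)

78.5

Apply Gauss's area formula: 2A = Σ (x_i·y_{i+1} − x_{i+1}·y_i), indices taken mod 7.
Cross-terms: 1, 63, 28, 40, 25, -1, 1  ⇒  Σ = 157
Signed area = Σ/2 = 78.5 (positive ⇒ counter-clockwise traversal).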